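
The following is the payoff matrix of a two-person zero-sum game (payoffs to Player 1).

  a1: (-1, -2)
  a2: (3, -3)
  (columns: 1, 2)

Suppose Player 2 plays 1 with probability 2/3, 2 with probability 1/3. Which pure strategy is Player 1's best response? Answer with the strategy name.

a2

Expected payoff of a1: (2/3)·(-1) + (1/3)·(-2) = -4/3.
Expected payoff of a2: (2/3)·3 + (1/3)·(-3) = 1.
The largest is 1, so Player 1's best response is a2.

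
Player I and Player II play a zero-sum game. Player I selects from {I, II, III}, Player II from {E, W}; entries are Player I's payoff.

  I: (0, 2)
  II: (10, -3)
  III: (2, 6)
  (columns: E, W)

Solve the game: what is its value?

66/17

Row minima: I → 0, II → -3, III → 2; maximin = 2.
Column maxima: E → 10, W → 6; minimax = 6.
2 ≠ 6, so there is no saddle point; optimal play is mixed.
I is strictly dominated by III, so Player I never plays it.
On the remaining 2×2 (II, III vs E, W):
Let Player I play II with probability p. Expected payoff against E: 10p + 2(1−p) = 8p + 2; against W: (-3)p + 6(1−p) = −9p + 6.
Setting these equal: 8p + 2 = −9p + 6 ⇒ 17p = 4 ⇒ p = 4/17, and the value is (8)·(4/17) + 2 = 66/17.
For Player II: with q = P(E), equating II's and III's payoffs gives 13q − 3 = −4q + 6 ⇒ q = 9/17.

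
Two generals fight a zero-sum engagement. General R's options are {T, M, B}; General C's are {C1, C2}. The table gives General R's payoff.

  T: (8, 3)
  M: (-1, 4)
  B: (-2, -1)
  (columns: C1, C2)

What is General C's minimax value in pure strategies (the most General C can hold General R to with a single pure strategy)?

Column maxima: C1 → 8, C2 → 4.
The smallest of these is 4.

4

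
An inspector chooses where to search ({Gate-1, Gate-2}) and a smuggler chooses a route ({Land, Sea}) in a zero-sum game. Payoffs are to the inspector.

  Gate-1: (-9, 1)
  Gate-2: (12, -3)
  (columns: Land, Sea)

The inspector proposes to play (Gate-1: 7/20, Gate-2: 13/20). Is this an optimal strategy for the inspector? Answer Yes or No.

Against Land this mix gives (7/20)·(-9) + (13/20)·12 = 93/20.
Against Sea this mix gives (7/20)·1 + (13/20)·(-3) = -8/5.
The smuggler will play Sea, holding the inspector to -8/5. Shifting weight toward the row that does better against Sea would raise this floor (the equalizing mix achieves -3/5 against both Sea and Land), so the proposed strategy is not optimal.

No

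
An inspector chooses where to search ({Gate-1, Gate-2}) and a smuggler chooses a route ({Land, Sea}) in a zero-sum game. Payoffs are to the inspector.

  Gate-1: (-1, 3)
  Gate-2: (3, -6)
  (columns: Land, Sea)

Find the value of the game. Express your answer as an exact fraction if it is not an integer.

Row minima: Gate-1 → -1, Gate-2 → -6; maximin = -1.
Column maxima: Land → 3, Sea → 3; minimax = 3.
-1 ≠ 3, so there is no saddle point; optimal play is mixed.
Let the inspector play Gate-1 with probability p. Expected payoff against Land: (-1)p + 3(1−p) = −4p + 3; against Sea: 3p + (-6)(1−p) = 9p − 6.
Setting these equal: −4p + 3 = 9p − 6 ⇒ −13p = -9 ⇒ p = 9/13, and the value is (-4)·(9/13) + 3 = 3/13.
For the smuggler: with q = P(Land), equating Gate-1's and Gate-2's payoffs gives −4q + 3 = 9q − 6 ⇒ q = 9/13.

3/13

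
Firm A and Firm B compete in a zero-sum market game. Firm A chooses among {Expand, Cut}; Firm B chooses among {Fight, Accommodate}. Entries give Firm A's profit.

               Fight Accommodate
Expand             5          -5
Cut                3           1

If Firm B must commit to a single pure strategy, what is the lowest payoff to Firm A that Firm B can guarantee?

Column maxima: Fight → 5, Accommodate → 1.
The smallest of these is 1.

1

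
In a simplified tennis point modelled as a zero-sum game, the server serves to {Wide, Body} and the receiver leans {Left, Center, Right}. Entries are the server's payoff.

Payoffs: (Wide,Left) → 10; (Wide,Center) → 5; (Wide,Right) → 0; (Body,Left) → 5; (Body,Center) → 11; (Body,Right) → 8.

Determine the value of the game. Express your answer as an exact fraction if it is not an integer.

80/13

Row minima: Wide → 0, Body → 5; maximin = 5.
Column maxima: Left → 10, Center → 11, Right → 8; minimax = 8.
5 ≠ 8, so there is no saddle point; optimal play is mixed.
Center is strictly dominated by Right (it gives the server strictly more in every row), so the receiver never plays it.
On the remaining 2×2 (Wide, Body vs Left, Right):
Let the server play Wide with probability p. Expected payoff against Left: 10p + 5(1−p) = 5p + 5; against Right: 0p + 8(1−p) = −8p + 8.
Setting these equal: 5p + 5 = −8p + 8 ⇒ 13p = 3 ⇒ p = 3/13, and the value is (5)·(3/13) + 5 = 80/13.
For the receiver: with q = P(Left), equating Wide's and Body's payoffs gives 10q = −3q + 8 ⇒ q = 8/13.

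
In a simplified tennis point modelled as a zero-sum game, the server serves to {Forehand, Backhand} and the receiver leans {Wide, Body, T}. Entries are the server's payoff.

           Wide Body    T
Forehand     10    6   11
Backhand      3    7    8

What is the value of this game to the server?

13/2

Row minima: Forehand → 6, Backhand → 3; maximin = 6.
Column maxima: Wide → 10, Body → 7, T → 11; minimax = 7.
6 ≠ 7, so there is no saddle point; optimal play is mixed.
T is strictly dominated by Wide (it gives the server strictly more in every row), so the receiver never plays it.
On the remaining 2×2 (Forehand, Backhand vs Wide, Body):
Let the server play Forehand with probability p. Expected payoff against Wide: 10p + 3(1−p) = 7p + 3; against Body: 6p + 7(1−p) = −p + 7.
Setting these equal: 7p + 3 = −p + 7 ⇒ 8p = 4 ⇒ p = 1/2, and the value is (7)·(1/2) + 3 = 13/2.
For the receiver: with q = P(Wide), equating Forehand's and Backhand's payoffs gives 4q + 6 = −4q + 7 ⇒ q = 1/8.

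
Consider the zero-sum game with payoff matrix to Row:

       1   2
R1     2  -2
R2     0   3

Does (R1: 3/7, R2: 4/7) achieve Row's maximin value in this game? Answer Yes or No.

Against 1 this mix gives (3/7)·2 + (4/7)·0 = 6/7.
Against 2 this mix gives (3/7)·(-2) + (4/7)·3 = 6/7.
All of Column's active replies (1, 2) yield 6/7, and no column does worse for Row. The mix makes Column indifferent and guarantees 6/7, so it is optimal.

Yes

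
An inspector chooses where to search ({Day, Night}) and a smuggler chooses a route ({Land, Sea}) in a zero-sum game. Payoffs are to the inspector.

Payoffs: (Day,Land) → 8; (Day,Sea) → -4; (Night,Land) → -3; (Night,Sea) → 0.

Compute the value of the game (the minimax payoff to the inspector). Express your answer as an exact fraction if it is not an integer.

Row minima: Day → -4, Night → -3; maximin = -3.
Column maxima: Land → 8, Sea → 0; minimax = 0.
-3 ≠ 0, so there is no saddle point; optimal play is mixed.
Let the inspector play Day with probability p. Expected payoff against Land: 8p + (-3)(1−p) = 11p − 3; against Sea: (-4)p + 0(1−p) = −4p.
Setting these equal: 11p − 3 = −4p ⇒ 15p = 3 ⇒ p = 1/5, and the value is (11)·(1/5) − 3 = -4/5.
For the smuggler: with q = P(Land), equating Day's and Night's payoffs gives 12q − 4 = −3q ⇒ q = 4/15.

-4/5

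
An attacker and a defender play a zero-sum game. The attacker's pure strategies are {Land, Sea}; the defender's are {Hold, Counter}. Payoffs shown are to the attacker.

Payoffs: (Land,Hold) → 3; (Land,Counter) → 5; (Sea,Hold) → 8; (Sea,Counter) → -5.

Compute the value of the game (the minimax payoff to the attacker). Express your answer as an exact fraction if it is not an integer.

11/3

Row minima: Land → 3, Sea → -5; maximin = 3.
Column maxima: Hold → 8, Counter → 5; minimax = 5.
3 ≠ 5, so there is no saddle point; optimal play is mixed.
Let the attacker play Land with probability p. Expected payoff against Hold: 3p + 8(1−p) = −5p + 8; against Counter: 5p + (-5)(1−p) = 10p − 5.
Setting these equal: −5p + 8 = 10p − 5 ⇒ −15p = -13 ⇒ p = 13/15, and the value is (-5)·(13/15) + 8 = 11/3.
For the defender: with q = P(Hold), equating Land's and Sea's payoffs gives −2q + 5 = 13q − 5 ⇒ q = 2/3.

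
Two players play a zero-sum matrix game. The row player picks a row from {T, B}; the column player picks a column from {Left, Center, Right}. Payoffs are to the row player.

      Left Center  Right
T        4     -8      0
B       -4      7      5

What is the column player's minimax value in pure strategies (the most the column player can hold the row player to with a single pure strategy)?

4

Column maxima: Left → 4, Center → 7, Right → 5.
The smallest of these is 4.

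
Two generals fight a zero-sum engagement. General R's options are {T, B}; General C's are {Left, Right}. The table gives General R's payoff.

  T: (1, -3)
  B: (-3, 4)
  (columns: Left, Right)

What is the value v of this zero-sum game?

Row minima: T → -3, B → -3; maximin = -3.
Column maxima: Left → 1, Right → 4; minimax = 1.
-3 ≠ 1, so there is no saddle point; optimal play is mixed.
Let General R play T with probability p. Expected payoff against Left: 1p + (-3)(1−p) = 4p − 3; against Right: (-3)p + 4(1−p) = −7p + 4.
Setting these equal: 4p − 3 = −7p + 4 ⇒ 11p = 7 ⇒ p = 7/11, and the value is (4)·(7/11) − 3 = -5/11.
For General C: with q = P(Left), equating T's and B's payoffs gives 4q − 3 = −7q + 4 ⇒ q = 7/11.

-5/11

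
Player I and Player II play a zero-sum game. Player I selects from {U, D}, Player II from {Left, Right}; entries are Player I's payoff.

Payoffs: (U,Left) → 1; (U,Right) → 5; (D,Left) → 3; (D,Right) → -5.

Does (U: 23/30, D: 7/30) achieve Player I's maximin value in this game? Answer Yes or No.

No

Against Left this mix gives (23/30)·1 + (7/30)·3 = 22/15.
Against Right this mix gives (23/30)·5 + (7/30)·(-5) = 8/3.
Player II will play Left, holding Player I to 22/15. Shifting weight toward the row that does better against Left would raise this floor (the equalizing mix achieves 5/3 against both Left and Right), so the proposed strategy is not optimal.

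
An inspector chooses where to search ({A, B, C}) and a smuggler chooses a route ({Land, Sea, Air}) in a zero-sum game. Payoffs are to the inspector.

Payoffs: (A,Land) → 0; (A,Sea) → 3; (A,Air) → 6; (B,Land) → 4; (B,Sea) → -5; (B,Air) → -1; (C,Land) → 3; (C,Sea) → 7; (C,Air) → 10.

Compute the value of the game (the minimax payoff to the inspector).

Row minima: A → 0, B → -5, C → 3; maximin = 3.
Column maxima: Land → 4, Sea → 7, Air → 10; minimax = 4.
3 ≠ 4, so there is no saddle point; optimal play is mixed.
A is strictly dominated by C, so the inspector never plays it.
Air is strictly dominated by Sea (it gives the inspector strictly more in every row), so the smuggler never plays it.
On the remaining 2×2 (B, C vs Land, Sea):
Let the inspector play B with probability p. Expected payoff against Land: 4p + 3(1−p) = p + 3; against Sea: (-5)p + 7(1−p) = −12p + 7.
Setting these equal: p + 3 = −12p + 7 ⇒ 13p = 4 ⇒ p = 4/13, and the value is (1)·(4/13) + 3 = 43/13.
For the smuggler: with q = P(Land), equating B's and C's payoffs gives 9q − 5 = −4q + 7 ⇒ q = 12/13.

43/13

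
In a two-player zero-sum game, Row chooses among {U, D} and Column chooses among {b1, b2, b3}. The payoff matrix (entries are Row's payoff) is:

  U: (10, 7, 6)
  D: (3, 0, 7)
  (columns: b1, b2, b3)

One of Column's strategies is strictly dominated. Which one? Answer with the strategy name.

b1

b2 holds Row's payoff strictly below b1 in every row: 7 < 10, 0 < 3.
So b1 is strictly dominated for Column.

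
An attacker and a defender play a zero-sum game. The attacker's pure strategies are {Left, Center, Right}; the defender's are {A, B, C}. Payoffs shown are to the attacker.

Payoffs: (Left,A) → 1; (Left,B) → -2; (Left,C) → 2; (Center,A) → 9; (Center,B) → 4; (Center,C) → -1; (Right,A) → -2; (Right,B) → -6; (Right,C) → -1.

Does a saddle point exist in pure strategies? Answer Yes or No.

Row minima: Left → -2, Center → -1, Right → -6; maximin = -1.
Column maxima: A → 9, B → 4, C → 2; minimax = 2.
-1 ≠ 2, so no pure-strategy equilibrium exists.

No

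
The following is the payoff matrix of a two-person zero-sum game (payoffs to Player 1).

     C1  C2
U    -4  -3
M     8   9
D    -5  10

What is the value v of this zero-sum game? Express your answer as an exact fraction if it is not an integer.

Row minima: U → -4, M → 8, D → -5; maximin = 8.
Column maxima: C1 → 8, C2 → 10; minimax = 8.
Since maximin = minimax = 8, there is a saddle point and the value is 8.

8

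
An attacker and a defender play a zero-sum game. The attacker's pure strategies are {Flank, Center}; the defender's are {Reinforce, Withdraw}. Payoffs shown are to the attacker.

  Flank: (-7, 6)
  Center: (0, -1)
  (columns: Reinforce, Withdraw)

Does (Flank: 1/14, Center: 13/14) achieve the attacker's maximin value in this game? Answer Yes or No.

Against Reinforce this mix gives (1/14)·(-7) + (13/14)·0 = -1/2.
Against Withdraw this mix gives (1/14)·6 + (13/14)·(-1) = -1/2.
All of the defender's active replies (Reinforce, Withdraw) yield -1/2, and no column does worse for the attacker. The mix makes the defender indifferent and guarantees -1/2, so it is optimal.

Yes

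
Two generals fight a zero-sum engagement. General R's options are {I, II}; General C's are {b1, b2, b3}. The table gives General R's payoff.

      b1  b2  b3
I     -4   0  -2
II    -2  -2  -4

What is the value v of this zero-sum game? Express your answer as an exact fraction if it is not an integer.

-3

Row minima: I → -4, II → -4; maximin = -4.
Column maxima: b1 → -2, b2 → 0, b3 → -2; minimax = -2.
-4 ≠ -2, so there is no saddle point; optimal play is mixed.
b2 is strictly dominated by b3 (it gives General R strictly more in every row), so General C never plays it.
On the remaining 2×2 (I, II vs b1, b3):
Let General R play I with probability p. Expected payoff against b1: (-4)p + (-2)(1−p) = −2p − 2; against b3: (-2)p + (-4)(1−p) = 2p − 4.
Setting these equal: −2p − 2 = 2p − 4 ⇒ −4p = -2 ⇒ p = 1/2, and the value is (-2)·(1/2) − 2 = -3.
For General C: with q = P(b1), equating I's and II's payoffs gives −2q − 2 = 2q − 4 ⇒ q = 1/2.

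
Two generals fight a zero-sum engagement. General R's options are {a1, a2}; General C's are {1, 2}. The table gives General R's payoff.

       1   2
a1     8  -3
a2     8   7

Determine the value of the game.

7

Row minima: a1 → -3, a2 → 7; maximin = 7.
Column maxima: 1 → 8, 2 → 7; minimax = 7.
Since maximin = minimax = 7, there is a saddle point and the value is 7.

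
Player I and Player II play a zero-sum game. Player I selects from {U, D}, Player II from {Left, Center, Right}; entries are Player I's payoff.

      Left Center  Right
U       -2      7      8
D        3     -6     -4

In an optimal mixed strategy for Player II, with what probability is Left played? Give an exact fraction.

Row minima: U → -2, D → -6; maximin = -2.
Column maxima: Left → 3, Center → 7, Right → 8; minimax = 3.
-2 ≠ 3, so there is no saddle point; optimal play is mixed.
Right is strictly dominated by Center (it gives Player I strictly more in every row), so Player II never plays it.
On the remaining 2×2 (U, D vs Left, Center):
Let Player I play U with probability p. Expected payoff against Left: (-2)p + 3(1−p) = −5p + 3; against Center: 7p + (-6)(1−p) = 13p − 6.
Setting these equal: −5p + 3 = 13p − 6 ⇒ −18p = -9 ⇒ p = 1/2, and the value is (-5)·(1/2) + 3 = 1/2.
For Player II: with q = P(Left), equating U's and D's payoffs gives −9q + 7 = 9q − 6 ⇒ q = 13/18.

13/18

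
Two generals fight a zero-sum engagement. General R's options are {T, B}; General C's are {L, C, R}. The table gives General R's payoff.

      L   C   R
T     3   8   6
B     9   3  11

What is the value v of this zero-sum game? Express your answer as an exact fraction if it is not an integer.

63/11

Row minima: T → 3, B → 3; maximin = 3.
Column maxima: L → 9, C → 8, R → 11; minimax = 8.
3 ≠ 8, so there is no saddle point; optimal play is mixed.
R is strictly dominated by L (it gives General R strictly more in every row), so General C never plays it.
On the remaining 2×2 (T, B vs L, C):
Let General R play T with probability p. Expected payoff against L: 3p + 9(1−p) = −6p + 9; against C: 8p + 3(1−p) = 5p + 3.
Setting these equal: −6p + 9 = 5p + 3 ⇒ −11p = -6 ⇒ p = 6/11, and the value is (-6)·(6/11) + 9 = 63/11.
For General C: with q = P(L), equating T's and B's payoffs gives −5q + 8 = 6q + 3 ⇒ q = 5/11.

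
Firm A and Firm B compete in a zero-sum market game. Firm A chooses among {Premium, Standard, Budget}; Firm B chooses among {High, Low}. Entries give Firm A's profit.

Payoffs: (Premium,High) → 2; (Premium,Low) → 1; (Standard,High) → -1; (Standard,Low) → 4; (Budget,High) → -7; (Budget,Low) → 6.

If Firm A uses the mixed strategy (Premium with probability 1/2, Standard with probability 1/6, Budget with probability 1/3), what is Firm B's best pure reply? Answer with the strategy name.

High

If Firm B plays High, Firm A's expected payoff is (1/2)·2 + (1/6)·(-1) + (1/3)·(-7) = -3/2.
If Firm B plays Low, Firm A's expected payoff is (1/2)·1 + (1/6)·4 + (1/3)·6 = 19/6.
Firm B minimizes Firm A's payoff; the smallest is -3/2, so the best response is High.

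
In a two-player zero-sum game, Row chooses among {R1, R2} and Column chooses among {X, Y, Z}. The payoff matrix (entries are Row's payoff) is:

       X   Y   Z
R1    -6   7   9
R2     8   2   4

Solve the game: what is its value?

68/19

Row minima: R1 → -6, R2 → 2; maximin = 2.
Column maxima: X → 8, Y → 7, Z → 9; minimax = 7.
2 ≠ 7, so there is no saddle point; optimal play is mixed.
Z is strictly dominated by Y (it gives Row strictly more in every row), so Column never plays it.
On the remaining 2×2 (R1, R2 vs X, Y):
Let Row play R1 with probability p. Expected payoff against X: (-6)p + 8(1−p) = −14p + 8; against Y: 7p + 2(1−p) = 5p + 2.
Setting these equal: −14p + 8 = 5p + 2 ⇒ −19p = -6 ⇒ p = 6/19, and the value is (-14)·(6/19) + 8 = 68/19.
For Column: with q = P(X), equating R1's and R2's payoffs gives −13q + 7 = 6q + 2 ⇒ q = 5/19.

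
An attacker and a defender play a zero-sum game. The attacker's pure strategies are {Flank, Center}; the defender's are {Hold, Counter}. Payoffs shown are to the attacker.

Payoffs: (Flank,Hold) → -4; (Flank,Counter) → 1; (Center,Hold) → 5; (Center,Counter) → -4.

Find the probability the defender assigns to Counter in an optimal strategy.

Row minima: Flank → -4, Center → -4; maximin = -4.
Column maxima: Hold → 5, Counter → 1; minimax = 1.
-4 ≠ 1, so there is no saddle point; optimal play is mixed.
Let the attacker play Flank with probability p. Expected payoff against Hold: (-4)p + 5(1−p) = −9p + 5; against Counter: 1p + (-4)(1−p) = 5p − 4.
Setting these equal: −9p + 5 = 5p − 4 ⇒ −14p = -9 ⇒ p = 9/14, and the value is (-9)·(9/14) + 5 = -11/14.
For the defender: with q = P(Hold), equating Flank's and Center's payoffs gives −5q + 1 = 9q − 4 ⇒ q = 5/14.

9/14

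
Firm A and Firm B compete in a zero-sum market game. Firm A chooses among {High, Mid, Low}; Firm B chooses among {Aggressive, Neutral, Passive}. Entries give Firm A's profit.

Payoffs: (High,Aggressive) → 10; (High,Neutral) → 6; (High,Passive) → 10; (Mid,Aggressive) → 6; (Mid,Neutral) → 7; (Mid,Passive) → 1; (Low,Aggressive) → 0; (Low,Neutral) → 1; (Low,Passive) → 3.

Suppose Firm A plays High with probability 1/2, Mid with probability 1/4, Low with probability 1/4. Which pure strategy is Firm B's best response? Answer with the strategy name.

If Firm B plays Aggressive, Firm A's expected payoff is (1/2)·10 + (1/4)·6 + (1/4)·0 = 13/2.
If Firm B plays Neutral, Firm A's expected payoff is (1/2)·6 + (1/4)·7 + (1/4)·1 = 5.
If Firm B plays Passive, Firm A's expected payoff is (1/2)·10 + (1/4)·1 + (1/4)·3 = 6.
Firm B minimizes Firm A's payoff; the smallest is 5, so the best response is Neutral.

Neutral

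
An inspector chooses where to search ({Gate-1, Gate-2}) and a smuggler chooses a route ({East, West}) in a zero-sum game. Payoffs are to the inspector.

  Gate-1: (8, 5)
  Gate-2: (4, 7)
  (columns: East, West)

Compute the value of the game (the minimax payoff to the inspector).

6

Row minima: Gate-1 → 5, Gate-2 → 4; maximin = 5.
Column maxima: East → 8, West → 7; minimax = 7.
5 ≠ 7, so there is no saddle point; optimal play is mixed.
Let the inspector play Gate-1 with probability p. Expected payoff against East: 8p + 4(1−p) = 4p + 4; against West: 5p + 7(1−p) = −2p + 7.
Setting these equal: 4p + 4 = −2p + 7 ⇒ 6p = 3 ⇒ p = 1/2, and the value is (4)·(1/2) + 4 = 6.
For the smuggler: with q = P(East), equating Gate-1's and Gate-2's payoffs gives 3q + 5 = −3q + 7 ⇒ q = 1/3.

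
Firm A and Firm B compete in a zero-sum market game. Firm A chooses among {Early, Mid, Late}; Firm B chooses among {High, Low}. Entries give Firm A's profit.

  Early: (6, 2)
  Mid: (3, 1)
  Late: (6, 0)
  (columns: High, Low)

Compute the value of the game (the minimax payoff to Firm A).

Row minima: Early → 2, Mid → 1, Late → 0; maximin = 2.
Column maxima: High → 6, Low → 2; minimax = 2.
Since maximin = minimax = 2, there is a saddle point and the value is 2.

2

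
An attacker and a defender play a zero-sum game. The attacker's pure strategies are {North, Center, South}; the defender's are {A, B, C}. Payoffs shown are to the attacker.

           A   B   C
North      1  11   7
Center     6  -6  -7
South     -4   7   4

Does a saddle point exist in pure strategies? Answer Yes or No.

No

Row minima: North → 1, Center → -7, South → -4; maximin = 1.
Column maxima: A → 6, B → 11, C → 7; minimax = 6.
1 ≠ 6, so no pure-strategy equilibrium exists.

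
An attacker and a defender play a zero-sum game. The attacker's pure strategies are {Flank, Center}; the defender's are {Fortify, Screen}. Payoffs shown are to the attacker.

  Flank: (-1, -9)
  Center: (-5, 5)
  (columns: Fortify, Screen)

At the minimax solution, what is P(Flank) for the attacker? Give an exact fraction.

Row minima: Flank → -9, Center → -5; maximin = -5.
Column maxima: Fortify → -1, Screen → 5; minimax = -1.
-5 ≠ -1, so there is no saddle point; optimal play is mixed.
Let the attacker play Flank with probability p. Expected payoff against Fortify: (-1)p + (-5)(1−p) = 4p − 5; against Screen: (-9)p + 5(1−p) = −14p + 5.
Setting these equal: 4p − 5 = −14p + 5 ⇒ 18p = 10 ⇒ p = 5/9, and the value is (4)·(5/9) − 5 = -25/9.
For the defender: with q = P(Fortify), equating Flank's and Center's payoffs gives 8q − 9 = −10q + 5 ⇒ q = 7/9.

5/9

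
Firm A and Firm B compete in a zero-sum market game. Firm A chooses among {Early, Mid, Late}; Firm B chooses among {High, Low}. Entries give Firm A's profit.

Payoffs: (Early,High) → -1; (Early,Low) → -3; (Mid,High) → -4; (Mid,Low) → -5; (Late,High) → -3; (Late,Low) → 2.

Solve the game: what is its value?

Row minima: Early → -3, Mid → -5, Late → -3; maximin = -3.
Column maxima: High → -1, Low → 2; minimax = -1.
-3 ≠ -1, so there is no saddle point; optimal play is mixed.
Mid is strictly dominated by Early, so Firm A never plays it.
On the remaining 2×2 (Early, Late vs High, Low):
Let Firm A play Early with probability p. Expected payoff against High: (-1)p + (-3)(1−p) = 2p − 3; against Low: (-3)p + 2(1−p) = −5p + 2.
Setting these equal: 2p − 3 = −5p + 2 ⇒ 7p = 5 ⇒ p = 5/7, and the value is (2)·(5/7) − 3 = -11/7.
For Firm B: with q = P(High), equating Early's and Late's payoffs gives 2q − 3 = −5q + 2 ⇒ q = 5/7.

-11/7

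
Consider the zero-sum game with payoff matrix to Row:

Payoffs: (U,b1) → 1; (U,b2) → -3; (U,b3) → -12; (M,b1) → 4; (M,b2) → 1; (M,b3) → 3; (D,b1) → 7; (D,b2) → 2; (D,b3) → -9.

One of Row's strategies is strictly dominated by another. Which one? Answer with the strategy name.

U

M gives a strictly higher payoff than U against every column: 4 > 1, 1 > -3, 3 > -12.
So U is strictly dominated and Row never plays it.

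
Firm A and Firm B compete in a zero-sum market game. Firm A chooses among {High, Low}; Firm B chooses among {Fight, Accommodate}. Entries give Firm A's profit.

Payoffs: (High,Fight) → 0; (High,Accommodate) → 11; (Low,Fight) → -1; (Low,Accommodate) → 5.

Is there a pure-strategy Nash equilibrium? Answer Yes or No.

Row minima: High → 0, Low → -1; maximin = 0.
Column maxima: Fight → 0, Accommodate → 11; minimax = 0.
maximin = minimax = 0, so a saddle point exists.

Yes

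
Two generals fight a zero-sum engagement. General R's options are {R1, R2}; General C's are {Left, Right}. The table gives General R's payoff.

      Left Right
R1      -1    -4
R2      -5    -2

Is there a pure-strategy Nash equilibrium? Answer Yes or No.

No

Row minima: R1 → -4, R2 → -5; maximin = -4.
Column maxima: Left → -1, Right → -2; minimax = -2.
-4 ≠ -2, so no pure-strategy equilibrium exists.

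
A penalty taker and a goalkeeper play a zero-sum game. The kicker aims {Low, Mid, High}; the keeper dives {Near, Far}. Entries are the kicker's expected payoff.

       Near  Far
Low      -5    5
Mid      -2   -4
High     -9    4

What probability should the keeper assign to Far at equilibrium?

Row minima: Low → -5, Mid → -4, High → -9; maximin = -4.
Column maxima: Near → -2, Far → 5; minimax = -2.
-4 ≠ -2, so there is no saddle point; optimal play is mixed.
High is strictly dominated by Low, so the kicker never plays it.
On the remaining 2×2 (Low, Mid vs Near, Far):
Let the kicker play Low with probability p. Expected payoff against Near: (-5)p + (-2)(1−p) = −3p − 2; against Far: 5p + (-4)(1−p) = 9p − 4.
Setting these equal: −3p − 2 = 9p − 4 ⇒ −12p = -2 ⇒ p = 1/6, and the value is (-3)·(1/6) − 2 = -5/2.
For the keeper: with q = P(Near), equating Low's and Mid's payoffs gives −10q + 5 = 2q − 4 ⇒ q = 3/4.

1/4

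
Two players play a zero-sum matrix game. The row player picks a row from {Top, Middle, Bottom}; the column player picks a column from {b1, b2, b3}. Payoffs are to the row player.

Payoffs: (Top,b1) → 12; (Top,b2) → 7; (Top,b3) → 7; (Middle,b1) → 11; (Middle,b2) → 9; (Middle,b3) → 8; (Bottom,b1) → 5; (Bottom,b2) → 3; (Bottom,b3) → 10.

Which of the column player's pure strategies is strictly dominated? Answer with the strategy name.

b2 holds the row player's payoff strictly below b1 in every row: 7 < 12, 9 < 11, 3 < 5.
So b1 is strictly dominated for the column player.

b1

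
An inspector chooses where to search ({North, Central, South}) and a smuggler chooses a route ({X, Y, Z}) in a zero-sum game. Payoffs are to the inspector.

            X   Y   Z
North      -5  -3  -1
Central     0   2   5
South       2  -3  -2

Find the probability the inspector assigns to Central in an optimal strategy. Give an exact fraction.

5/7

Row minima: North → -5, Central → 0, South → -3; maximin = 0.
Column maxima: X → 2, Y → 2, Z → 5; minimax = 2.
0 ≠ 2, so there is no saddle point; optimal play is mixed.
North is strictly dominated by Central, so the inspector never plays it.
Z is strictly dominated by Y (it gives the inspector strictly more in every row), so the smuggler never plays it.
On the remaining 2×2 (Central, South vs X, Y):
Let the inspector play Central with probability p. Expected payoff against X: 0p + 2(1−p) = −2p + 2; against Y: 2p + (-3)(1−p) = 5p − 3.
Setting these equal: −2p + 2 = 5p − 3 ⇒ −7p = -5 ⇒ p = 5/7, and the value is (-2)·(5/7) + 2 = 4/7.
For the smuggler: with q = P(X), equating Central's and South's payoffs gives −2q + 2 = 5q − 3 ⇒ q = 5/7.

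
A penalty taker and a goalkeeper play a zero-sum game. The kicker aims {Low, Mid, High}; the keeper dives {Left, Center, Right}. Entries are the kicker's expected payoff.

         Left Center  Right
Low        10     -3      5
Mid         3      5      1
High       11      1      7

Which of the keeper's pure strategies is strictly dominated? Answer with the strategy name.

Left

Right holds the kicker's payoff strictly below Left in every row: 5 < 10, 1 < 3, 7 < 11.
So Left is strictly dominated for the keeper.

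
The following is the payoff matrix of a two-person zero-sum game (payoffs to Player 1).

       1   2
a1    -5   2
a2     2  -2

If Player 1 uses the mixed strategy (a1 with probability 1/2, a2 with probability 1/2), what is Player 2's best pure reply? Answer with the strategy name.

1

If Player 2 plays 1, Player 1's expected payoff is (1/2)·(-5) + (1/2)·2 = -3/2.
If Player 2 plays 2, Player 1's expected payoff is (1/2)·2 + (1/2)·(-2) = 0.
Player 2 minimizes Player 1's payoff; the smallest is -3/2, so the best response is 1.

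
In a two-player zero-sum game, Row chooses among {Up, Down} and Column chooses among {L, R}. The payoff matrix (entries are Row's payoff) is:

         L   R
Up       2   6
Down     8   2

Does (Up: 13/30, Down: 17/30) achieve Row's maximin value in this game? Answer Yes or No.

No

Against L this mix gives (13/30)·2 + (17/30)·8 = 27/5.
Against R this mix gives (13/30)·6 + (17/30)·2 = 56/15.
Column will play R, holding Row to 56/15. Shifting weight toward the row that does better against R would raise this floor (the equalizing mix achieves 22/5 against both R and L), so the proposed strategy is not optimal.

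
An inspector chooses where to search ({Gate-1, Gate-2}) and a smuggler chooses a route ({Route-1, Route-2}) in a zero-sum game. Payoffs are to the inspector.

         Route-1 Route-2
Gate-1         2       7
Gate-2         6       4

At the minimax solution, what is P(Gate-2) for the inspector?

Row minima: Gate-1 → 2, Gate-2 → 4; maximin = 4.
Column maxima: Route-1 → 6, Route-2 → 7; minimax = 6.
4 ≠ 6, so there is no saddle point; optimal play is mixed.
Let the inspector play Gate-1 with probability p. Expected payoff against Route-1: 2p + 6(1−p) = −4p + 6; against Route-2: 7p + 4(1−p) = 3p + 4.
Setting these equal: −4p + 6 = 3p + 4 ⇒ −7p = -2 ⇒ p = 2/7, and the value is (-4)·(2/7) + 6 = 34/7.
For the smuggler: with q = P(Route-1), equating Gate-1's and Gate-2's payoffs gives −5q + 7 = 2q + 4 ⇒ q = 3/7.

5/7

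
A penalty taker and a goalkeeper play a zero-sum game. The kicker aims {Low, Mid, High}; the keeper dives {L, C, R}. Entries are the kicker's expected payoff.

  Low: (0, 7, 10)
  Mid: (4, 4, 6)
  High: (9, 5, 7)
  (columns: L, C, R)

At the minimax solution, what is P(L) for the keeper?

2/11

Row minima: Low → 0, Mid → 4, High → 5; maximin = 5.
Column maxima: L → 9, C → 7, R → 10; minimax = 7.
5 ≠ 7, so there is no saddle point; optimal play is mixed.
Mid is strictly dominated by High, so the kicker never plays it.
R is strictly dominated by C (it gives the kicker strictly more in every row), so the keeper never plays it.
On the remaining 2×2 (Low, High vs L, C):
Let the kicker play Low with probability p. Expected payoff against L: 0p + 9(1−p) = −9p + 9; against C: 7p + 5(1−p) = 2p + 5.
Setting these equal: −9p + 9 = 2p + 5 ⇒ −11p = -4 ⇒ p = 4/11, and the value is (-9)·(4/11) + 9 = 63/11.
For the keeper: with q = P(L), equating Low's and High's payoffs gives −7q + 7 = 4q + 5 ⇒ q = 2/11.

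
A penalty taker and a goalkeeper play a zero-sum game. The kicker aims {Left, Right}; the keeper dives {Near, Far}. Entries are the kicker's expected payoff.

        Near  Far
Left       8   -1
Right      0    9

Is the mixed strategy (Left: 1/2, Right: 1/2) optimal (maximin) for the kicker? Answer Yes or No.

Against Near this mix gives (1/2)·8 + (1/2)·0 = 4.
Against Far this mix gives (1/2)·(-1) + (1/2)·9 = 4.
All of the keeper's active replies (Near, Far) yield 4, and no column does worse for the kicker. The mix makes the keeper indifferent and guarantees 4, so it is optimal.

Yes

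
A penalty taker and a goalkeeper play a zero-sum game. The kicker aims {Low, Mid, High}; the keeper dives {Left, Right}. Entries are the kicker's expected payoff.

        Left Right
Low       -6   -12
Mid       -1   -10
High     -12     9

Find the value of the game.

-43/10

Row minima: Low → -12, Mid → -10, High → -12; maximin = -10.
Column maxima: Left → -1, Right → 9; minimax = -1.
-10 ≠ -1, so there is no saddle point; optimal play is mixed.
Low is strictly dominated by Mid, so the kicker never plays it.
On the remaining 2×2 (Mid, High vs Left, Right):
Let the kicker play Mid with probability p. Expected payoff against Left: (-1)p + (-12)(1−p) = 11p − 12; against Right: (-10)p + 9(1−p) = −19p + 9.
Setting these equal: 11p − 12 = −19p + 9 ⇒ 30p = 21 ⇒ p = 7/10, and the value is (11)·(7/10) − 12 = -43/10.
For the keeper: with q = P(Left), equating Mid's and High's payoffs gives 9q − 10 = −21q + 9 ⇒ q = 19/30.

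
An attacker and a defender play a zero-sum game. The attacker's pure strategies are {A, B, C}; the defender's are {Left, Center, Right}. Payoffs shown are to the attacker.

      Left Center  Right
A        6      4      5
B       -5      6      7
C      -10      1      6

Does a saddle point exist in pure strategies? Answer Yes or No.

Row minima: A → 4, B → -5, C → -10; maximin = 4.
Column maxima: Left → 6, Center → 6, Right → 7; minimax = 6.
4 ≠ 6, so no pure-strategy equilibrium exists.

No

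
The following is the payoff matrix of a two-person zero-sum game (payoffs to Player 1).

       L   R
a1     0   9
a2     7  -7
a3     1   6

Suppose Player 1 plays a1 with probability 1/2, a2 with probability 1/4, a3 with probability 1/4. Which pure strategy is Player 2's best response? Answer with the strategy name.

If Player 2 plays L, Player 1's expected payoff is (1/2)·0 + (1/4)·7 + (1/4)·1 = 2.
If Player 2 plays R, Player 1's expected payoff is (1/2)·9 + (1/4)·(-7) + (1/4)·6 = 17/4.
Player 2 minimizes Player 1's payoff; the smallest is 2, so the best response is L.

L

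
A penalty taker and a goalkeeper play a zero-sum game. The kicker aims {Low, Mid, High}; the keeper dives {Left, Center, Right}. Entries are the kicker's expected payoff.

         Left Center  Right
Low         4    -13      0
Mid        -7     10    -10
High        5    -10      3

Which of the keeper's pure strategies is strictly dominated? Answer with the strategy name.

Right holds the kicker's payoff strictly below Left in every row: 0 < 4, -10 < -7, 3 < 5.
So Left is strictly dominated for the keeper.

Left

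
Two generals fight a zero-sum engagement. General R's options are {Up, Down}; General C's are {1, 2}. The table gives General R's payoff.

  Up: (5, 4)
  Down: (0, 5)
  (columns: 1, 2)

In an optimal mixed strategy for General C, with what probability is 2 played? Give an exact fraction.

Row minima: Up → 4, Down → 0; maximin = 4.
Column maxima: 1 → 5, 2 → 5; minimax = 5.
4 ≠ 5, so there is no saddle point; optimal play is mixed.
Let General R play Up with probability p. Expected payoff against 1: 5p + 0(1−p) = 5p; against 2: 4p + 5(1−p) = −p + 5.
Setting these equal: 5p = −p + 5 ⇒ 6p = 5 ⇒ p = 5/6, and the value is (5)·(5/6) = 25/6.
For General C: with q = P(1), equating Up's and Down's payoffs gives q + 4 = −5q + 5 ⇒ q = 1/6.

5/6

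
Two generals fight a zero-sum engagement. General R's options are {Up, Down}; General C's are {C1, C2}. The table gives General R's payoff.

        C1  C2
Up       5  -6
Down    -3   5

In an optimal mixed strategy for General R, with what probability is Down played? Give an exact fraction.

Row minima: Up → -6, Down → -3; maximin = -3.
Column maxima: C1 → 5, C2 → 5; minimax = 5.
-3 ≠ 5, so there is no saddle point; optimal play is mixed.
Let General R play Up with probability p. Expected payoff against C1: 5p + (-3)(1−p) = 8p − 3; against C2: (-6)p + 5(1−p) = −11p + 5.
Setting these equal: 8p − 3 = −11p + 5 ⇒ 19p = 8 ⇒ p = 8/19, and the value is (8)·(8/19) − 3 = 7/19.
For General C: with q = P(C1), equating Up's and Down's payoffs gives 11q − 6 = −8q + 5 ⇒ q = 11/19.

11/19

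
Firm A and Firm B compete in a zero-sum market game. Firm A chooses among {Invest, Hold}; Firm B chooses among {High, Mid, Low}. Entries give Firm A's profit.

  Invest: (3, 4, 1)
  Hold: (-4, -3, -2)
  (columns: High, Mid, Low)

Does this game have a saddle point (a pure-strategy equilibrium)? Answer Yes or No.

Yes

Row minima: Invest → 1, Hold → -4; maximin = 1.
Column maxima: High → 3, Mid → 4, Low → 1; minimax = 1.
maximin = minimax = 1, so a saddle point exists.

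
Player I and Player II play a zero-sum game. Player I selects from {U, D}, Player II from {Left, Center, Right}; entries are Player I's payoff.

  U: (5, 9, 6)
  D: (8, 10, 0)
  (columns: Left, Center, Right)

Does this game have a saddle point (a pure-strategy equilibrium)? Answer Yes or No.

No

Row minima: U → 5, D → 0; maximin = 5.
Column maxima: Left → 8, Center → 10, Right → 6; minimax = 6.
5 ≠ 6, so no pure-strategy equilibrium exists.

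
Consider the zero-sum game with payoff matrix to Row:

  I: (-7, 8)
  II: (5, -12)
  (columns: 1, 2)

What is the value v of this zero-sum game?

-11/8

Row minima: I → -7, II → -12; maximin = -7.
Column maxima: 1 → 5, 2 → 8; minimax = 5.
-7 ≠ 5, so there is no saddle point; optimal play is mixed.
Let Row play I with probability p. Expected payoff against 1: (-7)p + 5(1−p) = −12p + 5; against 2: 8p + (-12)(1−p) = 20p − 12.
Setting these equal: −12p + 5 = 20p − 12 ⇒ −32p = -17 ⇒ p = 17/32, and the value is (-12)·(17/32) + 5 = -11/8.
For Column: with q = P(1), equating I's and II's payoffs gives −15q + 8 = 17q − 12 ⇒ q = 5/8.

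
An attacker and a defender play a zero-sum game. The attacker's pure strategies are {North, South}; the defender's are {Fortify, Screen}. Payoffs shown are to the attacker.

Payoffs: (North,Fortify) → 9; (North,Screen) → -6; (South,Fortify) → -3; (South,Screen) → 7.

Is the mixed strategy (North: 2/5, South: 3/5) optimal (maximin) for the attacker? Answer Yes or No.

Against Fortify this mix gives (2/5)·9 + (3/5)·(-3) = 9/5.
Against Screen this mix gives (2/5)·(-6) + (3/5)·7 = 9/5.
All of the defender's active replies (Fortify, Screen) yield 9/5, and no column does worse for the attacker. The mix makes the defender indifferent and guarantees 9/5, so it is optimal.

Yes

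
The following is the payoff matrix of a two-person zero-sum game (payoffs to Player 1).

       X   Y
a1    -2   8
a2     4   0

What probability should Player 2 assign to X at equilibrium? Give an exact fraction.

Row minima: a1 → -2, a2 → 0; maximin = 0.
Column maxima: X → 4, Y → 8; minimax = 4.
0 ≠ 4, so there is no saddle point; optimal play is mixed.
Let Player 1 play a1 with probability p. Expected payoff against X: (-2)p + 4(1−p) = −6p + 4; against Y: 8p + 0(1−p) = 8p.
Setting these equal: −6p + 4 = 8p ⇒ −14p = -4 ⇒ p = 2/7, and the value is (-6)·(2/7) + 4 = 16/7.
For Player 2: with q = P(X), equating a1's and a2's payoffs gives −10q + 8 = 4q ⇒ q = 4/7.

4/7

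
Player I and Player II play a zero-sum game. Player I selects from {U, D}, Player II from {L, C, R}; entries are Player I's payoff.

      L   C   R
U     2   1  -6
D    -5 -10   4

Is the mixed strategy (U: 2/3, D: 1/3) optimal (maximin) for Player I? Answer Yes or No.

Yes

Against L this mix gives (2/3)·2 + (1/3)·(-5) = -1/3.
Against C this mix gives (2/3)·1 + (1/3)·(-10) = -8/3.
Against R this mix gives (2/3)·(-6) + (1/3)·4 = -8/3.
All of Player II's active replies (C, R) yield -8/3, and no column does worse for Player I. The mix makes Player II indifferent and guarantees -8/3, so it is optimal.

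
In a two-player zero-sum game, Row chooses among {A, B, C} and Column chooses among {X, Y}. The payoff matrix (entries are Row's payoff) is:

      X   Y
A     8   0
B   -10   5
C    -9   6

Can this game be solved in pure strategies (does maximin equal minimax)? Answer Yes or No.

No

Row minima: A → 0, B → -10, C → -9; maximin = 0.
Column maxima: X → 8, Y → 6; minimax = 6.
0 ≠ 6, so no pure-strategy equilibrium exists.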